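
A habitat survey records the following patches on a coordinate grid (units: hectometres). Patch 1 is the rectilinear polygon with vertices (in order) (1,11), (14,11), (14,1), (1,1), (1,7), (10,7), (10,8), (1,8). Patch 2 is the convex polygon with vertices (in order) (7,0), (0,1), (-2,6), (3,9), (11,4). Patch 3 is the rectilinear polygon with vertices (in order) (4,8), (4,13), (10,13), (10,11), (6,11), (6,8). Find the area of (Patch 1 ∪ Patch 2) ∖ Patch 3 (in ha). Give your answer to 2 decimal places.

136.07

|Patch 1 ∪ Patch 2| = 142.0667.
|(Patch 1 ∪ Patch 2) ∩ Patch 3| = 6.
|(Patch 1 ∪ Patch 2) ∖ Patch 3| = 142.0667 − 6 = 136.07.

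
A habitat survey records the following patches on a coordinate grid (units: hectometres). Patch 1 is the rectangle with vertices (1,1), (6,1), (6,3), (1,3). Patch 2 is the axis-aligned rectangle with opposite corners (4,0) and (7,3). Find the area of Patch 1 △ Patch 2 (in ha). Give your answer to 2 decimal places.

11.00

|Patch 1∩Patch 2|: x∈[4,6], y∈[1,3] → 2·2 = 4.
|Patch 1 △ Patch 2| = |Patch 1| + |Patch 2| − 2·|Patch 1∩Patch 2| = 10 + 9 − 8 = 11.00.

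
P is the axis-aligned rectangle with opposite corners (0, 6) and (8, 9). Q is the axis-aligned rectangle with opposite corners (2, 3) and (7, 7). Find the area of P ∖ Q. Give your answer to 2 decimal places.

19.00

|P∩Q|: x∈[2,7], y∈[6,7] → 5·1 = 5.
|P| = 24.
|P ∖ Q| = |P| − |P∩Q| = 24 − 5 = 19.00.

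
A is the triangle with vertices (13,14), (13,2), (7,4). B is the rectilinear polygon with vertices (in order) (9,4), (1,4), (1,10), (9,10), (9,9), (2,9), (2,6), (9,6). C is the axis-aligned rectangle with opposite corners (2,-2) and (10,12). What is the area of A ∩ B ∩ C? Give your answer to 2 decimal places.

The intersection is the polygon with vertices (9,6), (9,4), (7,4), (8.2,6).
By the shoelace formula its area is 2.80.

2.80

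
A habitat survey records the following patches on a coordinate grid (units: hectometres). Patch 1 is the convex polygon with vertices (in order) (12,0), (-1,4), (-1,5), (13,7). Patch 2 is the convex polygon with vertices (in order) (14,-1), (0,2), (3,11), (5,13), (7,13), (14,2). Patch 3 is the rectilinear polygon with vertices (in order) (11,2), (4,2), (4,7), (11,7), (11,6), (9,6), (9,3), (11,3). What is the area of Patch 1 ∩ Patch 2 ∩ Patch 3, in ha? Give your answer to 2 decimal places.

23.15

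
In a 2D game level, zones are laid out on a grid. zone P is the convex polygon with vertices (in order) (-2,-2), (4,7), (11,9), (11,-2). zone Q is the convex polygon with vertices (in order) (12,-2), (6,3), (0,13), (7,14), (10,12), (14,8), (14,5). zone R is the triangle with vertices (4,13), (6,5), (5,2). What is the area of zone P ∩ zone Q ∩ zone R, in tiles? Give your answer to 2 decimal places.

The intersection is the polygon with vertices (5.4,7.4), (6,5), (5.571,3.714), (4.714,5.143), (4.532,7.152).
By the shoelace formula its area is 3.25.

3.25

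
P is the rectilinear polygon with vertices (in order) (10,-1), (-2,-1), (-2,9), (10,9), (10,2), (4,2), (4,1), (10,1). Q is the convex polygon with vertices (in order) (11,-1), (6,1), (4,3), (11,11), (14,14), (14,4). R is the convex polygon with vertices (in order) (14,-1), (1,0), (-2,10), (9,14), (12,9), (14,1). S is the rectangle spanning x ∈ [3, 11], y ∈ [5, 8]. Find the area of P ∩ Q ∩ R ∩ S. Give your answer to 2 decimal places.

The intersection is the polygon with vertices (8.375,8), (10,8), (10,5), (5.75,5).
By the shoelace formula its area is 8.81.

8.81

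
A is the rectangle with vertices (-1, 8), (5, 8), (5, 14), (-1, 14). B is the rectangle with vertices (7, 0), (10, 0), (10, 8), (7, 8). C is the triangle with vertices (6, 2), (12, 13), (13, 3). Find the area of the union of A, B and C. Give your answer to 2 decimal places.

83.31

By inclusion–exclusion:
Individual areas: |A| = 36, |B| = 24, |C| = 35.5.
|A∩B| = 0 (no overlap).
|A∩C| = 0.
|B∩C| = 12.1937.
|A∩B∩C| = 0.
|A ∪ B ∪ C| = 95.5 − 12.1937 + 0 = 83.31.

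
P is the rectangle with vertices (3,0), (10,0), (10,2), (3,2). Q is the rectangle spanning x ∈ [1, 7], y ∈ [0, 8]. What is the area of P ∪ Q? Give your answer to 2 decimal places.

54.00

By inclusion–exclusion:
Individual areas: |P| = 14, |Q| = 48.
|P∩Q|: x∈[3,7], y∈[0,2] → 4·2 = 8.
|P ∪ Q| = 62 − 8 = 54.00.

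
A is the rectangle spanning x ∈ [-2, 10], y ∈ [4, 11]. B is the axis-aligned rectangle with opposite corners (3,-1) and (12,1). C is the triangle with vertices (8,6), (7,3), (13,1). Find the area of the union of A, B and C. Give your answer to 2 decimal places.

By inclusion–exclusion:
Individual areas: |A| = 84, |B| = 18, |C| = 10.
|A∩B| = 0 (no overlap).
|A∩C| = 2.6667.
|B∩C| = 0.
|A∩B∩C| = 0.
|A ∪ B ∪ C| = 112 − 2.6667 + 0 = 109.33.

109.33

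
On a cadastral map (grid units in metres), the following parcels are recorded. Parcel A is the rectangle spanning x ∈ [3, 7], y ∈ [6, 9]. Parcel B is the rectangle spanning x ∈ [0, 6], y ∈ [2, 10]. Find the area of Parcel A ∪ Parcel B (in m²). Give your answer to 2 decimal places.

51.00

By inclusion–exclusion:
Individual areas: |Parcel A| = 12, |Parcel B| = 48.
|Parcel A∩Parcel B|: x∈[3,6], y∈[6,9] → 3·3 = 9.
|Parcel A ∪ Parcel B| = 60 − 9 = 51.00.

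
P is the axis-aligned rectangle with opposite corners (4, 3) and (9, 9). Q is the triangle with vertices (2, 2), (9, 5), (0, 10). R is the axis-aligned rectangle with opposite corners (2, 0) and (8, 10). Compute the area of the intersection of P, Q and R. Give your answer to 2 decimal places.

The intersection is the polygon with vertices (4,7.778), (8,5.556), (8,4.571), (4.333,3), (4,3).
By the shoelace formula its area is 11.79.

11.79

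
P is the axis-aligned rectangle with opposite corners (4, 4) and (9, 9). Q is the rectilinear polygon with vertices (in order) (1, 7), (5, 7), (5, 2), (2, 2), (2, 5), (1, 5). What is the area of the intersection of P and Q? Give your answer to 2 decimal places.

3.00

The intersection is the polygon with vertices (4,4), (4,7), (5,7), (5,4).
By the shoelace formula its area is 3.00.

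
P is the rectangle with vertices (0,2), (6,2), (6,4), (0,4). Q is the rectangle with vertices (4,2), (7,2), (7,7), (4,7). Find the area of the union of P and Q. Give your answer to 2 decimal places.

23.00

By inclusion–exclusion:
Individual areas: |P| = 12, |Q| = 15.
|P∩Q|: x∈[4,6], y∈[2,4] → 2·2 = 4.
|P ∪ Q| = 27 − 4 = 23.00.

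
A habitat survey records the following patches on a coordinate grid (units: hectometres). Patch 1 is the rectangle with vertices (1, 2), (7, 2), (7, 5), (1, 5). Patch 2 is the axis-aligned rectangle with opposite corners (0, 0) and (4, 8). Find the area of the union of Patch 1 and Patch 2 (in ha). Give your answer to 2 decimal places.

By inclusion–exclusion:
Individual areas: |Patch 1| = 18, |Patch 2| = 32.
|Patch 1∩Patch 2|: x∈[1,4], y∈[2,5] → 3·3 = 9.
|Patch 1 ∪ Patch 2| = 50 − 9 = 41.00.

41.00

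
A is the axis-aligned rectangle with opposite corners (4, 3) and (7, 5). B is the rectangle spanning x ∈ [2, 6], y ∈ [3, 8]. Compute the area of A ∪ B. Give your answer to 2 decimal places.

22.00

By inclusion–exclusion:
Individual areas: |A| = 6, |B| = 20.
|A∩B|: x∈[4,6], y∈[3,5] → 2·2 = 4.
|A ∪ B| = 26 − 4 = 22.00.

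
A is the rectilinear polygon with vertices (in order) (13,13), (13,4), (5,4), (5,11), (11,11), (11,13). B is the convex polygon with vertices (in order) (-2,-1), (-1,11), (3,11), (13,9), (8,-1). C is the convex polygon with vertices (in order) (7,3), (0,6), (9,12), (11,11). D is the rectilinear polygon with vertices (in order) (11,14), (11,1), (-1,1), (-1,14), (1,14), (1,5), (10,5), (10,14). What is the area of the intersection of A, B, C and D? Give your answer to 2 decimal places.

2.83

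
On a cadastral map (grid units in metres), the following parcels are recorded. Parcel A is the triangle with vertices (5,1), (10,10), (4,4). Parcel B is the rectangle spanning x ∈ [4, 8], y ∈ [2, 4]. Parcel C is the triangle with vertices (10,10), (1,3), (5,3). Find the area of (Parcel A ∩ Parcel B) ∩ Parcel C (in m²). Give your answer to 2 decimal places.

1.19

The region (Parcel A ∩ Parcel B) ∩ Parcel C is the polygon with vertices (4,4), (5.714,4), (5,3), (4.333,3).
By the shoelace formula its area is 1.19.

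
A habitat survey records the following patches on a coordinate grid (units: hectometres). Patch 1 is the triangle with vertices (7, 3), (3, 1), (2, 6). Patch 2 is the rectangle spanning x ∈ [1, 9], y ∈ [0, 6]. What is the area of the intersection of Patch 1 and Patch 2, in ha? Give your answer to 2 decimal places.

The intersection is the polygon with vertices (3,1), (2,6), (7,3).
By the shoelace formula its area is 11.00.

11.00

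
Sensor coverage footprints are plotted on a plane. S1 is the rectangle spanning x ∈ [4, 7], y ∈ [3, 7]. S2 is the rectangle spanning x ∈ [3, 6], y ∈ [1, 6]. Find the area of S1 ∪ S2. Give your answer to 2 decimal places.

21.00

By inclusion–exclusion:
Individual areas: |S1| = 12, |S2| = 15.
|S1∩S2|: x∈[4,6], y∈[3,6] → 2·3 = 6.
|S1 ∪ S2| = 27 − 6 = 21.00.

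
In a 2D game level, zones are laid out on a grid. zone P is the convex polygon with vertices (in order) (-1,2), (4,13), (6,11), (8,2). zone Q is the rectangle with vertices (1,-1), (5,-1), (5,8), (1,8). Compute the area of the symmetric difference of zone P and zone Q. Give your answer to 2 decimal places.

|zone P| = 56.5, |zone Q| = 36, |zone P∩zone Q| = 23.4182.
|zone P △ zone Q| = |zone P| + |zone Q| − 2·|zone P∩zone Q| = 56.5 + 36 − 46.8364 = 45.66.

45.66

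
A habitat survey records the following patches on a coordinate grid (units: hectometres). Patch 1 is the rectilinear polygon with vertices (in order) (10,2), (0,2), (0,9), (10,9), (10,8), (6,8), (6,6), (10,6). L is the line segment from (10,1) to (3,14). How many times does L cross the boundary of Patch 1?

The segment meets the boundary at (5.692,9), (7.308,6), (9.462,2), (6.231,8).

4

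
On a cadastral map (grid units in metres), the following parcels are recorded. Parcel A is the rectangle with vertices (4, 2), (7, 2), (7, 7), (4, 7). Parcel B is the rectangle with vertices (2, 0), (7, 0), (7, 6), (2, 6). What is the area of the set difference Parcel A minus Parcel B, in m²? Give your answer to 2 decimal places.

3.00

|Parcel A∩Parcel B|: x∈[4,7], y∈[2,6] → 3·4 = 12.
|Parcel A| = 15.
|Parcel A ∖ Parcel B| = |Parcel A| − |Parcel A∩Parcel B| = 15 − 12 = 3.00.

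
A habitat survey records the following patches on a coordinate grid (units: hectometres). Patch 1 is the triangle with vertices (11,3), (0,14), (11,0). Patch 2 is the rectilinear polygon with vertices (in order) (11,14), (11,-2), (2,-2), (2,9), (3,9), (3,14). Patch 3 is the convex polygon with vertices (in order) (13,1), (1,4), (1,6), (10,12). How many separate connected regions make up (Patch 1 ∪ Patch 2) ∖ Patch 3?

2

(Patch 1 ∪ Patch 2) ∖ Patch 3 splits into 2 disjoint pieces (area 37.3939, area 41.625).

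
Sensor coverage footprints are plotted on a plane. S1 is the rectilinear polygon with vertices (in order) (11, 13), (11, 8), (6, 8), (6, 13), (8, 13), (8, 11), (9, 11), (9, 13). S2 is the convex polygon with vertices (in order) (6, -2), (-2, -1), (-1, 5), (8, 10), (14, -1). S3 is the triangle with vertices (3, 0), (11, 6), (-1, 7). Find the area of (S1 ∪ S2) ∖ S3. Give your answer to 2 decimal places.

101.99

|S1 ∪ S2| = 139.5202.
|(S1 ∪ S2) ∩ S3| = 37.5297.
|(S1 ∪ S2) ∖ S3| = 139.5202 − 37.5297 = 101.99.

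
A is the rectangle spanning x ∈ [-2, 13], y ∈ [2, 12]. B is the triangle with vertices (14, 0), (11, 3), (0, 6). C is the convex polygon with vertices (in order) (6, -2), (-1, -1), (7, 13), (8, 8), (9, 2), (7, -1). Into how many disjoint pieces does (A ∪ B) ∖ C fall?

2

(A ∪ B) ∖ C splits into 2 disjoint pieces (area 55.7143, area 51.2667).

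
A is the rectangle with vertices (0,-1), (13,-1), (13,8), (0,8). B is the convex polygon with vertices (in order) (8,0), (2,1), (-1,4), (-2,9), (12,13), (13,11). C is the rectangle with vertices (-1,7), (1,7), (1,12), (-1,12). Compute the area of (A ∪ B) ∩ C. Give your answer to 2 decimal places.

The region (A ∪ B) ∩ C is the polygon with vertices (1,9.857), (1,7), (-1,7), (-1,9.286).
By the shoelace formula its area is 5.14.

5.14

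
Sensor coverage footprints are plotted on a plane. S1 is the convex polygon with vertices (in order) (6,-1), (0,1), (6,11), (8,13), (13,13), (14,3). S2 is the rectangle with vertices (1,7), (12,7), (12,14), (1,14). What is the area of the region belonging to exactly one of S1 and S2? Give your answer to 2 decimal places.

124.40

|S1| = 125, |S2| = 77, |S1∩S2| = 38.8.
|S1 △ S2| = |S1| + |S2| − 2·|S1∩S2| = 125 + 77 − 77.6 = 124.40.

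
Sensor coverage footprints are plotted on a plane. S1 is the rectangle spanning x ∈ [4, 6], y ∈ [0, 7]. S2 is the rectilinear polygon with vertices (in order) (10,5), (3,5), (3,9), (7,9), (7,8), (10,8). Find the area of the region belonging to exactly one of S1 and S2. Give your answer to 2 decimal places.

31.00

|S1| = 14, |S2| = 25, |S1∩S2| = 4.
|S1 △ S2| = |S1| + |S2| − 2·|S1∩S2| = 14 + 25 − 8 = 31.00.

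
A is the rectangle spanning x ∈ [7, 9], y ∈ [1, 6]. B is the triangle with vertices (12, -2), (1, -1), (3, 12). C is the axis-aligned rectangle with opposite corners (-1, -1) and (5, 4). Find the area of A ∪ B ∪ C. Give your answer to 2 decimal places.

87.98

By inclusion–exclusion:
Individual areas: |A| = 10, |B| = 72.5, |C| = 30.
|A∩B| = 6.4444.
|A∩C| = 0 (no overlap).
|B∩C| = 18.0769.
|A∩B∩C| = 0.
|A ∪ B ∪ C| = 112.5 − 24.5214 + 0 = 87.98.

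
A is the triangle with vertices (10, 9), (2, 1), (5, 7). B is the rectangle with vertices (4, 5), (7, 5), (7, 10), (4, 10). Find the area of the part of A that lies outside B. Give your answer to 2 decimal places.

6.70

|A| = 12, |A∩B| = 5.3.
|A ∖ B| = |A| − |A∩B| = 12 − 5.3 = 6.70.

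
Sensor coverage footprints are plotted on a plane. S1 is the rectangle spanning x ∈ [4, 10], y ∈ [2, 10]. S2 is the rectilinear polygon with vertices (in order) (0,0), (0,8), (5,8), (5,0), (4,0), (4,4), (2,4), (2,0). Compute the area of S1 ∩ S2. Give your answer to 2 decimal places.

6.00

The intersection is the polygon with vertices (4,8), (5,8), (5,2), (4,2), (4,4).
By the shoelace formula its area is 6.00.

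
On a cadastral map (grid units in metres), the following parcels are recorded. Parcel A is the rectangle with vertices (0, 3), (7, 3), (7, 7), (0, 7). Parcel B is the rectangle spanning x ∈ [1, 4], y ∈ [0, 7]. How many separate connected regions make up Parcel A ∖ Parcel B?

Parcel A ∖ Parcel B splits into 2 disjoint pieces (area 12, area 4).

2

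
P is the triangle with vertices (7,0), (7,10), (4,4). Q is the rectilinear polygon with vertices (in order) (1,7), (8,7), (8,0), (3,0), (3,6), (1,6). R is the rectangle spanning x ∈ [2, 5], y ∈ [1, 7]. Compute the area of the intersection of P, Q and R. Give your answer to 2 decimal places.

1.67

The intersection is the polygon with vertices (4,4), (5,6), (5,2.667).
By the shoelace formula its area is 1.67.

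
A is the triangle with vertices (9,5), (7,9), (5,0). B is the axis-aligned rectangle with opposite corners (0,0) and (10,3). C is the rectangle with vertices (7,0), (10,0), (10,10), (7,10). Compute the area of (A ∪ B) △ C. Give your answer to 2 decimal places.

39.60

|A ∪ B| = 40.4.
|(A ∪ B) ∩ C| = 15.4.
|(A ∪ B) △ C| = 40.4 + 30 − 30.8 = 39.60.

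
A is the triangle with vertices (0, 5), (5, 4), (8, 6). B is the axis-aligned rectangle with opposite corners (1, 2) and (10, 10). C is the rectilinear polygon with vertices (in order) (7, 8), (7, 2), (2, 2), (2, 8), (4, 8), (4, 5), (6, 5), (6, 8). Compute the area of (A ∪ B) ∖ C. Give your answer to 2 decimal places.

48.16

|A ∪ B| = 72.1625.
|(A ∪ B) ∩ C| = 24.
|(A ∪ B) ∖ C| = 72.1625 − 24 = 48.16.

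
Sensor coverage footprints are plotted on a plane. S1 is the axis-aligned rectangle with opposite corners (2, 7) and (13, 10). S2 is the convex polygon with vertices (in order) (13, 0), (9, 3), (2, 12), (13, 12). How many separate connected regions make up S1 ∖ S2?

1

S1 ∖ S2 is a single connected region.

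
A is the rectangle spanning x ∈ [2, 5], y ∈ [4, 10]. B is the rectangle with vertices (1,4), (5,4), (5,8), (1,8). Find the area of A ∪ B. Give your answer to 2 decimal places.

22.00

By inclusion–exclusion:
Individual areas: |A| = 18, |B| = 16.
|A∩B|: x∈[2,5], y∈[4,8] → 3·4 = 12.
|A ∪ B| = 34 − 12 = 22.00.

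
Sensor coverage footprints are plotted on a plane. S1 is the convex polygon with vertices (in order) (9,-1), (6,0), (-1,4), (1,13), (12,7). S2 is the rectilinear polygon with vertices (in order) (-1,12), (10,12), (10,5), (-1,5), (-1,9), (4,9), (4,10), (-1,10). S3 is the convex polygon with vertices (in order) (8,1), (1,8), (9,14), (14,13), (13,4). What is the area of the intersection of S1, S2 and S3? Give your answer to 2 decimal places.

34.76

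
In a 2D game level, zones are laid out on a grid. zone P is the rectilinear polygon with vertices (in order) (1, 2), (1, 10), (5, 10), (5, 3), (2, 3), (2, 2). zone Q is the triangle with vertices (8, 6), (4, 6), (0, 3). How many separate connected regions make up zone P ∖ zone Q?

zone P ∖ zone Q splits into 2 disjoint pieces (area 5.5, area 19.375).

2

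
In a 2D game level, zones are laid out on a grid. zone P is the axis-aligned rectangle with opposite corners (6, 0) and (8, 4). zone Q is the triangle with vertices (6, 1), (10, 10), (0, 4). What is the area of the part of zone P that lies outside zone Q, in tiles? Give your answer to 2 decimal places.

6.00

|zone P| = 8, |zone P∩zone Q| = 2.
|zone P ∖ zone Q| = |zone P| − |zone P∩zone Q| = 8 − 2 = 6.00.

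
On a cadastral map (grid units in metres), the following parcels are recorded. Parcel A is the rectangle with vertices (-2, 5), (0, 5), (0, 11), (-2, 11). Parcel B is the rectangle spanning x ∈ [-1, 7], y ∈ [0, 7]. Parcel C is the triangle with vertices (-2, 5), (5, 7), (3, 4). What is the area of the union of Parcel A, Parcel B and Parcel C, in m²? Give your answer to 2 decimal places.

By inclusion–exclusion:
Individual areas: |Parcel A| = 12, |Parcel B| = 56, |Parcel C| = 8.5.
|Parcel A∩Parcel B|: x∈[-1,0], y∈[5,7] → 1·2 = 2.
|Parcel A∩Parcel C| = 0.5714.
|Parcel B∩Parcel C| = 8.2571.
|Parcel A∩Parcel B∩Parcel C| = 0.4286.
|Parcel A ∪ Parcel B ∪ Parcel C| = 76.5 − 10.8286 + 0.4286 = 66.10.

66.10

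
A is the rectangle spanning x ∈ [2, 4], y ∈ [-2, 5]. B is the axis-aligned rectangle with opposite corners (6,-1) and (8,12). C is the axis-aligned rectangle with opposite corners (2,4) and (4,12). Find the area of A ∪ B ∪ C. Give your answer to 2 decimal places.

By inclusion–exclusion:
Individual areas: |A| = 14, |B| = 26, |C| = 16.
|A∩B| = 0 (no overlap).
|A∩C|: x∈[2,4], y∈[4,5] → 2·1 = 2.
|B∩C| = 0 (no overlap).
|A∩B∩C| = 0.
|A ∪ B ∪ C| = 56 − 2 + 0 = 54.00.

54.00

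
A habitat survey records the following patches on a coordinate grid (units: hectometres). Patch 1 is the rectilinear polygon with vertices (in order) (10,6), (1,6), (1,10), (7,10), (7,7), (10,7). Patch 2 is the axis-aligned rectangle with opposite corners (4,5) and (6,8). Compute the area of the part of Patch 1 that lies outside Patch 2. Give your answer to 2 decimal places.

|Patch 1| = 27, |Patch 1∩Patch 2| = 4.
|Patch 1 ∖ Patch 2| = |Patch 1| − |Patch 1∩Patch 2| = 27 − 4 = 23.00.

23.00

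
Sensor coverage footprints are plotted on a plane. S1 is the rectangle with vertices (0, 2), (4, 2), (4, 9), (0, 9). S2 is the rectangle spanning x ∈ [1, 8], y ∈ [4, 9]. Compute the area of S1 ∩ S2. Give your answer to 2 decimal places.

15.00

|S1∩S2|: x∈[1,4], y∈[4,9] → 3·5 = 15.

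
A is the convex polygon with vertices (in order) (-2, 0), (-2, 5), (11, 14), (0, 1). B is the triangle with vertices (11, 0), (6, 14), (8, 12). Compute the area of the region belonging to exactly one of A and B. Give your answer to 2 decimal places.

46.05

|A| = 40, |B| = 9, |A∩B| = 1.4768.
|A △ B| = |A| + |B| − 2·|A∩B| = 40 + 9 − 2.9537 = 46.05.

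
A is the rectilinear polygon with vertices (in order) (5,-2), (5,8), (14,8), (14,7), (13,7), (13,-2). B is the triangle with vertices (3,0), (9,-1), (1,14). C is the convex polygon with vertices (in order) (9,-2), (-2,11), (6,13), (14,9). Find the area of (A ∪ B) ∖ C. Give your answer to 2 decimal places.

38.96

|A ∪ B| = 108.3333.
|(A ∪ B) ∩ C| = 69.3761.
|(A ∪ B) ∖ C| = 108.3333 − 69.3761 = 38.96.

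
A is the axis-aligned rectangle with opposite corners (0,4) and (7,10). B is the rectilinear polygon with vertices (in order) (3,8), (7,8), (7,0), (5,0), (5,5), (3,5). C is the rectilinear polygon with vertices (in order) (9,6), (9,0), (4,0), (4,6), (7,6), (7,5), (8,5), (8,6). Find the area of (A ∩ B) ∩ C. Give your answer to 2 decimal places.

5.00

The region (A ∩ B) ∩ C is the polygon with vertices (5,4), (5,5), (4,5), (4,6), (7,6), (7,5), (7,4).
By the shoelace formula its area is 5.00.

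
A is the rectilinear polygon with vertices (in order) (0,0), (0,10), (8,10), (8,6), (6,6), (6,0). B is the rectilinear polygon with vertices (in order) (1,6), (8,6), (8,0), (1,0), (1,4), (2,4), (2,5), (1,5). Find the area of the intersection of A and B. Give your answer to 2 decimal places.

29.00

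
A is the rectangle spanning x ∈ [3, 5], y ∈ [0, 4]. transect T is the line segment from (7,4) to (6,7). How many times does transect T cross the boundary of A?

0

The segment lies entirely outside A and never meets its boundary.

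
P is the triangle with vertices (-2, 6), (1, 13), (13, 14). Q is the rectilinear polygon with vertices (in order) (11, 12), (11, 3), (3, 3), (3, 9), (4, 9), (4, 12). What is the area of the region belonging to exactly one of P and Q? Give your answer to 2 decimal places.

94.59

|P| = 40.5, |Q| = 69, |P∩Q| = 7.4542.
|P △ Q| = |P| + |Q| − 2·|P∩Q| = 40.5 + 69 − 14.9083 = 94.59.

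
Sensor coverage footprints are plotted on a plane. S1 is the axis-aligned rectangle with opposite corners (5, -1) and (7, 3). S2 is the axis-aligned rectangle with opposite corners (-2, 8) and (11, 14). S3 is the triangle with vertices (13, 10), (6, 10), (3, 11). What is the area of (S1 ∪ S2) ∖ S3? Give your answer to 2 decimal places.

82.70

|S1 ∪ S2| = 86.
|(S1 ∪ S2) ∩ S3| = 3.3.
|(S1 ∪ S2) ∖ S3| = 86 − 3.3 = 82.70.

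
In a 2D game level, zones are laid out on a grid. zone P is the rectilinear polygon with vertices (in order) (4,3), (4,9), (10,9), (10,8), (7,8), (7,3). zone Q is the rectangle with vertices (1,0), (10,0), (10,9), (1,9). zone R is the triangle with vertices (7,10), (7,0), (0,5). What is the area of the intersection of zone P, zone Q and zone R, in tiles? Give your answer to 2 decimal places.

17.09

The intersection is the polygon with vertices (7,9), (7,8), (7,3), (4,3), (4,7.857), (5.6,9).
By the shoelace formula its area is 17.09.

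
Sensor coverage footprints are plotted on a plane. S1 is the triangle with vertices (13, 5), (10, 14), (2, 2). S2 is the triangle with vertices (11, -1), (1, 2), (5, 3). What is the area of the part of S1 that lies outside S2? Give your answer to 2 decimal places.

|S1| = 54, |S1∩S2| = 0.6403.
|S1 ∖ S2| = |S1| − |S1∩S2| = 54 − 0.6403 = 53.36.

53.36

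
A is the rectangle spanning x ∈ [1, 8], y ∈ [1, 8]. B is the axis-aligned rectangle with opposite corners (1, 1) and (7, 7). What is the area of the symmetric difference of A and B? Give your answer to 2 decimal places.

|A∩B|: x∈[1,7], y∈[1,7] → 6·6 = 36.
|A △ B| = |A| + |B| − 2·|A∩B| = 49 + 36 − 72 = 13.00.

13.00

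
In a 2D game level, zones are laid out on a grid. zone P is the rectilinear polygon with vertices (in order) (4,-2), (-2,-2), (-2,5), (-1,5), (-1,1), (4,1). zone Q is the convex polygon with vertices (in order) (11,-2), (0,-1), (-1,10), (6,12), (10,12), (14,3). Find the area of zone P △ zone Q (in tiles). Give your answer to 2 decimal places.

|zone P| = 22, |zone Q| = 165.5, |zone P∩zone Q| = 8.9091.
|zone P △ zone Q| = |zone P| + |zone Q| − 2·|zone P∩zone Q| = 22 + 165.5 − 17.8182 = 169.68.

169.68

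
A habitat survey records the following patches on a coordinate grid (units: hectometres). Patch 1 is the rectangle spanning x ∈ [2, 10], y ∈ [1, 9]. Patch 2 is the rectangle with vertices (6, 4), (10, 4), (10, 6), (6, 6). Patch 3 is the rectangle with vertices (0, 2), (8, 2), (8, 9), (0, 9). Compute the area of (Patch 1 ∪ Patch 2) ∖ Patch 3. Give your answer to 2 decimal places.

22.00

|Patch 1 ∪ Patch 2| = 64.
|(Patch 1 ∪ Patch 2) ∩ Patch 3| = 42.
|(Patch 1 ∪ Patch 2) ∖ Patch 3| = 64 − 42 = 22.00.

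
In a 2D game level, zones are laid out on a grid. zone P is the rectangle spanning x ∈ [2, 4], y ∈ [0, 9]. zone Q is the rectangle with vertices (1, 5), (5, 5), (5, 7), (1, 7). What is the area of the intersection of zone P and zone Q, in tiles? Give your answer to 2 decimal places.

4.00

|zone P∩zone Q|: x∈[2,4], y∈[5,7] → 2·2 = 4.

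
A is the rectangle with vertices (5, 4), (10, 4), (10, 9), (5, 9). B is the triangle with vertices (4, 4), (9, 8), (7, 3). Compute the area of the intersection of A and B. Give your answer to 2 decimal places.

6.40

The intersection is the polygon with vertices (5,4), (5,4.8), (9,8), (7.4,4).
By the shoelace formula its area is 6.40.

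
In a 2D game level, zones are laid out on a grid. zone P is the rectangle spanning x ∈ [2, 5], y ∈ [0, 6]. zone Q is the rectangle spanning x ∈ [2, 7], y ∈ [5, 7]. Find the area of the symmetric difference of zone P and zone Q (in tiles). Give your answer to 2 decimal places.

22.00

|zone P∩zone Q|: x∈[2,5], y∈[5,6] → 3·1 = 3.
|zone P △ zone Q| = |zone P| + |zone Q| − 2·|zone P∩zone Q| = 18 + 10 − 6 = 22.00.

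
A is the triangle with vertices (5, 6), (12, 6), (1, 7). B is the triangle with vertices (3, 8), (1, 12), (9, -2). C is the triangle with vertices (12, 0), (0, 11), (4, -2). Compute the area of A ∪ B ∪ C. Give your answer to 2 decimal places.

58.69

By inclusion–exclusion:
Individual areas: |A| = 3.5, |B| = 2, |C| = 56.
|A∩B| = 0.13.
|A∩C| = 1.3335.
|B∩C| = 1.4744.
|A∩B∩C| = 0.13.
|A ∪ B ∪ C| = 61.5 − 2.9378 + 0.13 = 58.69.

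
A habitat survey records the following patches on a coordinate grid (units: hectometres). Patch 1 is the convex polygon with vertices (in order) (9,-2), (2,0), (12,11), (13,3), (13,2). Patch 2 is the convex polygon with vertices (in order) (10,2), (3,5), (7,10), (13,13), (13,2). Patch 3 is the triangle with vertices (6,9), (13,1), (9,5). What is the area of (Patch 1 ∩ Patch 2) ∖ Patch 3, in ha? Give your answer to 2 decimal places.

34.36

|Patch 1 ∩ Patch 2| = 35.9252.
|(Patch 1 ∩ Patch 2) ∩ Patch 3| = 1.5682.
|(Patch 1 ∩ Patch 2) ∖ Patch 3| = 35.9252 − 1.5682 = 34.36.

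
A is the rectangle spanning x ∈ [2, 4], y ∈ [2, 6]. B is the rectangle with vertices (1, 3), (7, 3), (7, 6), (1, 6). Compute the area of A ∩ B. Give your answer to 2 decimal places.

|A∩B|: x∈[2,4], y∈[3,6] → 2·3 = 6.

6.00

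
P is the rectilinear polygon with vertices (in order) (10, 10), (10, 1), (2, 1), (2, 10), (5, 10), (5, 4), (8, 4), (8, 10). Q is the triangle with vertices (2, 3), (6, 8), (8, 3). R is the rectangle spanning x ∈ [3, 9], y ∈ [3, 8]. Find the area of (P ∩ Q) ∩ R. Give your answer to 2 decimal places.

The region (P ∩ Q) ∩ R is the polygon with vertices (7.6,4), (8,3), (3,3), (3,4.25), (5,6.75), (5,4).
By the shoelace formula its area is 7.80.

7.80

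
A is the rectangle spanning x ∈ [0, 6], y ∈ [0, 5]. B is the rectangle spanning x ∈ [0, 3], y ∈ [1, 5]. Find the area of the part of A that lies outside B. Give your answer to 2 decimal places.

|A∩B|: x∈[0,3], y∈[1,5] → 3·4 = 12.
|A| = 30.
|A ∖ B| = |A| − |A∩B| = 30 − 12 = 18.00.

18.00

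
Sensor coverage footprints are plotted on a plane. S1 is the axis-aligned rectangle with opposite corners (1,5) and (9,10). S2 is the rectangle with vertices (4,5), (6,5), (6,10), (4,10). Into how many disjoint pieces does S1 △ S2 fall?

2

S1 △ S2 splits into 2 disjoint pieces (area 15, area 15).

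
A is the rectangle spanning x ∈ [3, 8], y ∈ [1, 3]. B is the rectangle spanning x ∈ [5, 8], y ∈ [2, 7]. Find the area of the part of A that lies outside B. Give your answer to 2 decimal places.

7.00

|A∩B|: x∈[5,8], y∈[2,3] → 3·1 = 3.
|A| = 10.
|A ∖ B| = |A| − |A∩B| = 10 − 3 = 7.00.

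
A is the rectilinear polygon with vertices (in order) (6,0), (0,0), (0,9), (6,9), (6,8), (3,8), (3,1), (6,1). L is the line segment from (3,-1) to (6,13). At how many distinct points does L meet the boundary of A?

4

The segment meets the boundary at (5.143,9), (4.929,8), (3.429,1), (3.214,0).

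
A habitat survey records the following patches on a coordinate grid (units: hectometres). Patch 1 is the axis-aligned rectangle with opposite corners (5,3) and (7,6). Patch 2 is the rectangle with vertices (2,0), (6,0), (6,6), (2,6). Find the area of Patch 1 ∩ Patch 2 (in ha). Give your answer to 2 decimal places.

|Patch 1∩Patch 2|: x∈[5,6], y∈[3,6] → 1·3 = 3.

3.00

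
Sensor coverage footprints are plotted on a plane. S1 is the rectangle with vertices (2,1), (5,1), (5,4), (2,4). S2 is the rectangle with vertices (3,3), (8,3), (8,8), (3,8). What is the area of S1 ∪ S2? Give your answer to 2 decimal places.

32.00

By inclusion–exclusion:
Individual areas: |S1| = 9, |S2| = 25.
|S1∩S2|: x∈[3,5], y∈[3,4] → 2·1 = 2.
|S1 ∪ S2| = 34 − 2 = 32.00.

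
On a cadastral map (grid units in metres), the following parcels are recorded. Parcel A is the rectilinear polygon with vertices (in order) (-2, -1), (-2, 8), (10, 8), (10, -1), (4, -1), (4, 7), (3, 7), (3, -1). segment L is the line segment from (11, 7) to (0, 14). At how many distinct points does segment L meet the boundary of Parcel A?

The segment meets the boundary at (10,7.636), (9.429,8).

2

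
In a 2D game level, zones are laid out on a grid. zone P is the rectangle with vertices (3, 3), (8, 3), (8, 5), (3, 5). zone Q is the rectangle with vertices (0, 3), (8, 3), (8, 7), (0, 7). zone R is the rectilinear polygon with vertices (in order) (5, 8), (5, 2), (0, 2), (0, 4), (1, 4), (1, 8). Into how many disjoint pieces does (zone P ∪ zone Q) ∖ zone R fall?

(zone P ∪ zone Q) ∖ zone R splits into 2 disjoint pieces (area 12, area 3).

2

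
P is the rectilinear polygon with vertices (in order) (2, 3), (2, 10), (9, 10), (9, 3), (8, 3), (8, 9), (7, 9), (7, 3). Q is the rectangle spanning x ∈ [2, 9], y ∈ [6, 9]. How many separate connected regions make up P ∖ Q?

P ∖ Q splits into 3 disjoint pieces (area 15, area 7, area 3).

3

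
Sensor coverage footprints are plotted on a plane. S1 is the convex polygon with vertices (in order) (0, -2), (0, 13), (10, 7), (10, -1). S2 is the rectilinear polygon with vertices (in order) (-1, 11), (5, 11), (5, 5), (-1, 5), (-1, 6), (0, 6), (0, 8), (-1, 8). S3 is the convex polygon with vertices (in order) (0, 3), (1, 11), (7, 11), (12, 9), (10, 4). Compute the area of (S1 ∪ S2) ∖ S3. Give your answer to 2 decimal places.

61.33

|S1 ∪ S2| = 119.8333.
|(S1 ∪ S2) ∩ S3| = 58.5.
|(S1 ∪ S2) ∖ S3| = 119.8333 − 58.5 = 61.33.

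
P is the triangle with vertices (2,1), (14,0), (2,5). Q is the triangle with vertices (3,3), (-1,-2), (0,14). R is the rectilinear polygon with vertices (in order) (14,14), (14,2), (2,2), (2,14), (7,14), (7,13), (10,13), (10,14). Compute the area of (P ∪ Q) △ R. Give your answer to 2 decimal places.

170.01

|P ∪ Q| = 51.469.
|(P ∪ Q) ∩ R| = 11.2274.
|(P ∪ Q) △ R| = 51.469 + 141 − 22.4547 = 170.01.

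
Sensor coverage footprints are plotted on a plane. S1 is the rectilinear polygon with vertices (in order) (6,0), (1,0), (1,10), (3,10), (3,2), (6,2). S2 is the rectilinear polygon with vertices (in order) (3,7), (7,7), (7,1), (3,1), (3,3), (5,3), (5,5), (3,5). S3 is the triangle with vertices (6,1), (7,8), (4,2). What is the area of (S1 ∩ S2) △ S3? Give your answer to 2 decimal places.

8.50

|S1 ∩ S2| = 3.
|(S1 ∩ S2) ∩ S3| = 1.
|(S1 ∩ S2) △ S3| = 3 + 7.5 − 2 = 8.50.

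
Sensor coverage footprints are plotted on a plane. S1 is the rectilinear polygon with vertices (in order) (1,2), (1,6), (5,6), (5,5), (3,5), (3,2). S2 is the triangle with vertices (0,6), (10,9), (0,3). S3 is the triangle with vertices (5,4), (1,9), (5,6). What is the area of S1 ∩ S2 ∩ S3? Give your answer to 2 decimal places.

The intersection is the polygon with vertices (5,6), (3.919,5.351), (3.4,6).
By the shoelace formula its area is 0.52.

0.52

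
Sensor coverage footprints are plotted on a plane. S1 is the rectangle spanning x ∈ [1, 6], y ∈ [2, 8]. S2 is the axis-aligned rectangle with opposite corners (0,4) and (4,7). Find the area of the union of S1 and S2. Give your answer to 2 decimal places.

By inclusion–exclusion:
Individual areas: |S1| = 30, |S2| = 12.
|S1∩S2|: x∈[1,4], y∈[4,7] → 3·3 = 9.
|S1 ∪ S2| = 42 − 9 = 33.00.

33.00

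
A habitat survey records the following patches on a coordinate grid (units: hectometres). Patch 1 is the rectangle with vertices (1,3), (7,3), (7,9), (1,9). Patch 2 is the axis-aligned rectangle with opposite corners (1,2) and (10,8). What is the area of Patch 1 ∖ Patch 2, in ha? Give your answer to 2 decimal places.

|Patch 1∩Patch 2|: x∈[1,7], y∈[3,8] → 6·5 = 30.
|Patch 1| = 36.
|Patch 1 ∖ Patch 2| = |Patch 1| − |Patch 1∩Patch 2| = 36 − 30 = 6.00.

6.00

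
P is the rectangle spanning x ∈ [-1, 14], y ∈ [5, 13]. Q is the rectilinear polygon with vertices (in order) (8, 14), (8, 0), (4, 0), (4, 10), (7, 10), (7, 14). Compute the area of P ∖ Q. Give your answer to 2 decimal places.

|P| = 120, |P∩Q| = 23.
|P ∖ Q| = |P| − |P∩Q| = 120 − 23 = 97.00.

97.00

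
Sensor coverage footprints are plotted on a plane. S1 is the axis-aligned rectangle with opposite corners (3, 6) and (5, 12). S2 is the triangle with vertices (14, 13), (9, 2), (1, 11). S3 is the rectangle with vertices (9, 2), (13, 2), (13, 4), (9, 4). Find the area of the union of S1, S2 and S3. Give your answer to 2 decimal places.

By inclusion–exclusion:
Individual areas: |S1| = 12, |S2| = 66.5, |S3| = 8.
|S1∩S2| = 7.6731.
|S1∩S3| = 0 (no overlap).
|S2∩S3| = 0.9091.
|S1∩S2∩S3| = 0.
|S1 ∪ S2 ∪ S3| = 86.5 − 8.5822 + 0 = 77.92.

77.92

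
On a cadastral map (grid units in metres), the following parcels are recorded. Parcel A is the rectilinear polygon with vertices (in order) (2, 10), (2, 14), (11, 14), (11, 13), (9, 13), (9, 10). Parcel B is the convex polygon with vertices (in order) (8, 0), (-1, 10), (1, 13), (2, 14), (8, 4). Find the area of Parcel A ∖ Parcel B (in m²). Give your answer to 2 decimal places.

25.20

|Parcel A| = 30, |Parcel A∩Parcel B| = 4.8.
|Parcel A ∖ Parcel B| = |Parcel A| − |Parcel A∩Parcel B| = 30 − 4.8 = 25.20.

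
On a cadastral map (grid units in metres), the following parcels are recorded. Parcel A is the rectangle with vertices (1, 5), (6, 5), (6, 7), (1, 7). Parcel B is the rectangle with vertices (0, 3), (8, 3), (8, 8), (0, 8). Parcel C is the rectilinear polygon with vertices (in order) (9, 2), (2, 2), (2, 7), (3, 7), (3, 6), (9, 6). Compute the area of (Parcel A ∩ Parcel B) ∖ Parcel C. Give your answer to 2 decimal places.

5.00

|Parcel A ∩ Parcel B| = 10.
|(Parcel A ∩ Parcel B) ∩ Parcel C| = 5.
|(Parcel A ∩ Parcel B) ∖ Parcel C| = 10 − 5 = 5.00.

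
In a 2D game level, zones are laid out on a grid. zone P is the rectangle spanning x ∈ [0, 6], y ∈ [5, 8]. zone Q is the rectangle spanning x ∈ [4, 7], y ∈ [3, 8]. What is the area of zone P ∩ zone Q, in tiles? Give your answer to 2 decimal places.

|zone P∩zone Q|: x∈[4,6], y∈[5,8] → 2·3 = 6.

6.00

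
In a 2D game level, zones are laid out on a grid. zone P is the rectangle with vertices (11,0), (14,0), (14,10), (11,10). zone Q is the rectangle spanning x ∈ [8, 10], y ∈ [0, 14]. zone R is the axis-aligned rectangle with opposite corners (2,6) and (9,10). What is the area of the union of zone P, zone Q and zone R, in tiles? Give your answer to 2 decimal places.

By inclusion–exclusion:
Individual areas: |zone P| = 30, |zone Q| = 28, |zone R| = 28.
|zone P∩zone Q| = 0 (no overlap).
|zone P∩zone R| = 0 (no overlap).
|zone Q∩zone R|: x∈[8,9], y∈[6,10] → 1·4 = 4.
|zone P∩zone Q∩zone R| = 0.
|zone P ∪ zone Q ∪ zone R| = 86 − 4 + 0 = 82.00.

82.00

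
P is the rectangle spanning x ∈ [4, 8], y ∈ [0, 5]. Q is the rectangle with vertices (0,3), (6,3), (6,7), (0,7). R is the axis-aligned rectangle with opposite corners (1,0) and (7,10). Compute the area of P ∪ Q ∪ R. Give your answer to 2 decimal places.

69.00

By inclusion–exclusion:
Individual areas: |P| = 20, |Q| = 24, |R| = 60.
|P∩Q|: x∈[4,6], y∈[3,5] → 2·2 = 4.
|P∩R|: x∈[4,7], y∈[0,5] → 3·5 = 15.
|Q∩R|: x∈[1,6], y∈[3,7] → 5·4 = 20.
|P∩Q∩R| = 4.
|P ∪ Q ∪ R| = 104 − 39 + 4 = 69.00.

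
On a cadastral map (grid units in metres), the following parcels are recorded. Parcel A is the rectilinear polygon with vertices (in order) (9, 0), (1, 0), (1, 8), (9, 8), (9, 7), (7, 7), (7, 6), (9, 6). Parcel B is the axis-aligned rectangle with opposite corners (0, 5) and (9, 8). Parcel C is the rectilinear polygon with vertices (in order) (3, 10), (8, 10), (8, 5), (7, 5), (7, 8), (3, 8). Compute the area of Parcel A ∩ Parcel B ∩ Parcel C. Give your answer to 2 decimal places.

2.00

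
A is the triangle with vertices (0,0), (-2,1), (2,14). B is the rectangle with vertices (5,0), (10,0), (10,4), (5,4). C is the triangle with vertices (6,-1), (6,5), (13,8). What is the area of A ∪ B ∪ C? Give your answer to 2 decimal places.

46.67

By inclusion–exclusion:
Individual areas: |A| = 15, |B| = 20, |C| = 21.
|A∩B| = 0.
|A∩C| = 0.
|B∩C| = 9.3333.
|A∩B∩C| = 0.
|A ∪ B ∪ C| = 56 − 9.3333 + 0 = 46.67.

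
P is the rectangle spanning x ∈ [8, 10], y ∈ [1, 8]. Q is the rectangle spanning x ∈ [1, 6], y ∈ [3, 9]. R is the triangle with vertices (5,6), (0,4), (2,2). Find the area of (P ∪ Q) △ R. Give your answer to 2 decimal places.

40.15

|P ∪ Q| = 44.
|(P ∪ Q) ∩ R| = 5.425.
|(P ∪ Q) △ R| = 44 + 7 − 10.85 = 40.15.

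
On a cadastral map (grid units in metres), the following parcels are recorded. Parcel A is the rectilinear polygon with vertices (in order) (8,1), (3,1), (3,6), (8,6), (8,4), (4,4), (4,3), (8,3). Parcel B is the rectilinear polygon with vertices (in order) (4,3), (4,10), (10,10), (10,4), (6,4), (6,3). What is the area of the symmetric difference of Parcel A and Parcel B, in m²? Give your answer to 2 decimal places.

|Parcel A| = 21, |Parcel B| = 38, |Parcel A∩Parcel B| = 8.
|Parcel A △ Parcel B| = |Parcel A| + |Parcel B| − 2·|Parcel A∩Parcel B| = 21 + 38 − 16 = 43.00.

43.00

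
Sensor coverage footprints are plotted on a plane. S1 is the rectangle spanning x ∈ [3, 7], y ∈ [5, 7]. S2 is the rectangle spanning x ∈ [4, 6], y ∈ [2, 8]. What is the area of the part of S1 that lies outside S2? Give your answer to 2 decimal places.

4.00

|S1∩S2|: x∈[4,6], y∈[5,7] → 2·2 = 4.
|S1| = 8.
|S1 ∖ S2| = |S1| − |S1∩S2| = 8 − 4 = 4.00.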